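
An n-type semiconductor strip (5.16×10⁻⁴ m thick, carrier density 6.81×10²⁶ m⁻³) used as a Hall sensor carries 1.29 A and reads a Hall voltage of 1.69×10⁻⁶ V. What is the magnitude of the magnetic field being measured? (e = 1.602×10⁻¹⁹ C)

From V_H = IB/(n e t), B = V_H n e t / I.
B = (1.69×10⁻⁶)(6.81×10²⁶)(1.602×10⁻¹⁹)(5.16×10⁻⁴)/1.29 ≈ 0.0737 T.

B ≈ 0.0737 T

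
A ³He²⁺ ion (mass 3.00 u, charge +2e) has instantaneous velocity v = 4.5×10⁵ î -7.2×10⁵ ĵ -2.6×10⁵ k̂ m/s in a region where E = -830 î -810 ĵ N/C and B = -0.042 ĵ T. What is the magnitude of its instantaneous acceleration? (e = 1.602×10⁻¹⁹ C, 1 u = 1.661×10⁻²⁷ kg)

|a| ≈ 1.43×10¹² m/s²

v×B = (-1.09×10⁴, 0, -1.89×10⁴) N/C.
E + v×B = (-1.18×10⁴, -810, -1.89×10⁴) N/C.
F = q(E + v×B) = (3.204×10⁻¹⁹ C)·(-1.18×10⁴, -810, -1.89×10⁴) = (-3.76×10⁻¹⁵, -2.60×10⁻¹⁶, -6.06×10⁻¹⁵) N.
|a| = |F|/m = 7.135×10⁻¹⁵/4.983×10⁻²⁷ ≈ 1.43×10¹² m/s².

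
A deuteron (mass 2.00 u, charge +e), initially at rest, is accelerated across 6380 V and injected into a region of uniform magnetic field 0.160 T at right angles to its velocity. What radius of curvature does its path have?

Acceleration: |q|V = ½mv² ⇒ v = √(2|q|V/m) = √(2·1.602×10⁻¹⁹·6380/3.322×10⁻²⁷) ≈ 7.844×10⁵ m/s.
In the field: r = mv/(|q|B) = (3.322×10⁻²⁷)(7.844×10⁵)/((1.602×10⁻¹⁹)(0.160)) ≈ 0.102 m.

r ≈ 0.102 m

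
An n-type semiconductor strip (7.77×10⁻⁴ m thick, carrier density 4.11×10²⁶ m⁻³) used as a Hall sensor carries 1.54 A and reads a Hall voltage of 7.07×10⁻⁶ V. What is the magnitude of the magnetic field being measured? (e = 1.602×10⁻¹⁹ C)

B ≈ 0.235 T

From V_H = IB/(n e t), B = V_H n e t / I.
B = (7.07×10⁻⁶)(4.11×10²⁶)(1.602×10⁻¹⁹)(7.77×10⁻⁴)/1.54 ≈ 0.235 T.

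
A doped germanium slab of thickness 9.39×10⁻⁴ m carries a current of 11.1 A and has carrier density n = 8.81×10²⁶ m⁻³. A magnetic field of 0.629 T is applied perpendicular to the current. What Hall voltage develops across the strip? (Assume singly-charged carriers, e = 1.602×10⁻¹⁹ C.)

V_H = IB/(n e t).
V_H = (11.1)(0.629)/((8.81×10²⁶)(1.602×10⁻¹⁹)(9.39×10⁻⁴)) ≈ 5.27×10⁻⁵ V.

V_H ≈ 5.27×10⁻⁵ V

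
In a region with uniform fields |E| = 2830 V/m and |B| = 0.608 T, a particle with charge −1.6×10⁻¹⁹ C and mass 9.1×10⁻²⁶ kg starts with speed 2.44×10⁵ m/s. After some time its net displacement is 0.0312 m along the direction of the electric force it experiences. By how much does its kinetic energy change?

ΔKE ≈ 1.41×10⁻¹⁷ J

The magnetic force is always ⟂ v and does no work; only the electric force changes KE.
ΔKE = F_E · d = |q|E d = (1.6×10⁻¹⁹)(2830)(0.0312) ≈ 1.41×10⁻¹⁷ J.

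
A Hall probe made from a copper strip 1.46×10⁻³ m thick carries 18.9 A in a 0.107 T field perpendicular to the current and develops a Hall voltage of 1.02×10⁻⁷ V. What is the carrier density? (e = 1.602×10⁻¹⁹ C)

From V_H = IB/(n e t), n = IB/(V_H e t).
n = (18.9)(0.107)/((1.02×10⁻⁷)(1.602×10⁻¹⁹)(1.46×10⁻³)) ≈ 8.48×10²⁸ m⁻³.

n ≈ 8.48×10²⁸ m⁻³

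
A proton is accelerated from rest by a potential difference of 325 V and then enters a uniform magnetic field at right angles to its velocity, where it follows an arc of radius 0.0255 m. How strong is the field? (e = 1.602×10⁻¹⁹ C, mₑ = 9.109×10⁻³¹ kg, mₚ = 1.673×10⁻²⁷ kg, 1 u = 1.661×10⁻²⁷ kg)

v = √(2|q|V/m) = √(2·1.602×10⁻¹⁹·325/1.673×10⁻²⁷) ≈ 2.495×10⁵ m/s.
B = mv/(|q|r) = (1.673×10⁻²⁷)(2.495×10⁵)/((1.602×10⁻¹⁹)(0.0255)) ≈ 0.102 T.

B ≈ 0.102 T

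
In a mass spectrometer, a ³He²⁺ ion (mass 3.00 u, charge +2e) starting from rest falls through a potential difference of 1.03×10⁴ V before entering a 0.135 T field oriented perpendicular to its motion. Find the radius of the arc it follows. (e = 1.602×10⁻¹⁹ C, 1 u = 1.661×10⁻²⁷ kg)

Acceleration: |q|V = ½mv² ⇒ v = √(2|q|V/m) = √(2·3.204×10⁻¹⁹·1.03×10⁴/4.983×10⁻²⁷) ≈ 1.151×10⁶ m/s.
In the field: r = mv/(|q|B) = (4.983×10⁻²⁷)(1.151×10⁶)/((3.204×10⁻¹⁹)(0.135)) ≈ 0.133 m.

r ≈ 0.133 m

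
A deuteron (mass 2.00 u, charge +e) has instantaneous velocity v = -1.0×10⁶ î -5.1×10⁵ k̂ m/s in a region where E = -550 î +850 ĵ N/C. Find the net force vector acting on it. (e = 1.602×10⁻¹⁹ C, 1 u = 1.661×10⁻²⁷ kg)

Only an electric field acts, so F = qE = (1.602×10⁻¹⁹ C)·(-550, 850, 0) = (-8.81×10⁻¹⁷, 1.36×10⁻¹⁶, 0) N.

F ≈ (-8.81×10⁻¹⁷, 1.36×10⁻¹⁶, 0) N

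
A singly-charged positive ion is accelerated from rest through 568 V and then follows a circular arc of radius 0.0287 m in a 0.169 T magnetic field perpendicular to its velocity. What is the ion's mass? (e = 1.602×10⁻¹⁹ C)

m ≈ 3.32×10⁻²⁷ kg

Combine |q|V = ½mv² and r = mv/(|q|B): eliminate v to get m = qB²r²/(2V).
m = (1.602×10⁻¹⁹)(0.169)²(0.0287)²/(2·568) ≈ 3.32×10⁻²⁷ kg.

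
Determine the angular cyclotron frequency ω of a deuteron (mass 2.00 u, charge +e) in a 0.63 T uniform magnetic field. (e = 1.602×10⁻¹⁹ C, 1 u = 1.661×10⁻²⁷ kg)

ω = |q|B/m.
ω = (1.602×10⁻¹⁹)(0.63)/3.322×10⁻²⁷ ≈ 3.0×10⁷ rad/s.

ω ≈ 3.0×10⁷ rad/s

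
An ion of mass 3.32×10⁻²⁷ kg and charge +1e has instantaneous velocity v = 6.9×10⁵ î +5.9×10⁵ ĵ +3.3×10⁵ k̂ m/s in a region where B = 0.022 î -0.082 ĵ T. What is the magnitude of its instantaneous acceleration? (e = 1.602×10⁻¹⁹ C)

v×B = (2.71×10⁴, 7260, -6.96×10⁴) N/C.
F = q v×B = (1.602×10⁻¹⁹ C)·(2.71×10⁴, 7260, -6.96×10⁴) = (4.34×10⁻¹⁵, 1.16×10⁻¹⁵, -1.11×10⁻¹⁴) N.
|a| = |F|/m = 1.201×10⁻¹⁴/3.32×10⁻²⁷ ≈ 3.62×10¹² m/s².

|a| ≈ 3.62×10¹² m/s²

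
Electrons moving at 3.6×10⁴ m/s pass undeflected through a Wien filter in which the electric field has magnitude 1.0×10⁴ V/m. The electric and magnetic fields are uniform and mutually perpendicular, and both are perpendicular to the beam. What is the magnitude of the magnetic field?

B = 0.28 T

Balance of forces in the selector: qE = qvB ⇒ B = E/v.
B = 1.0×10⁴/3.6×10⁴ = 0.28 T.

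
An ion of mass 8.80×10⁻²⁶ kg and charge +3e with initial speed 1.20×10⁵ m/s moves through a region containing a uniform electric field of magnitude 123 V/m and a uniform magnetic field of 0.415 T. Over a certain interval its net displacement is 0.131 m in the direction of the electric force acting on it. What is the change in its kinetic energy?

ΔKE ≈ 7.74×10⁻¹⁸ J

The magnetic force is always ⟂ v and does no work; only the electric force changes KE.
ΔKE = F_E · d = |q|E d = (4.806×10⁻¹⁹)(123)(0.131) ≈ 7.74×10⁻¹⁸ J.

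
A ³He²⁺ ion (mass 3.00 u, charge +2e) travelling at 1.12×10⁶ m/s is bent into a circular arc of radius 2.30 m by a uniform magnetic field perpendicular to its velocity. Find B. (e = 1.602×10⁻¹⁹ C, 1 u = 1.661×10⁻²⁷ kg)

B ≈ 7.57×10⁻³ T

From |q|vB = mv²/r, B = mv/(|q|r).
B = (4.983×10⁻²⁷)(1.12×10⁶)/((3.204×10⁻¹⁹)(2.30)) ≈ 7.57×10⁻³ T.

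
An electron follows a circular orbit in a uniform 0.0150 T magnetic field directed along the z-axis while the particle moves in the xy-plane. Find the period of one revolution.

T ≈ 2.38×10⁻⁹ s

The cyclotron period depends only on m, q, B: T = 2πm/(|q|B).
T = 2π(9.109×10⁻³¹)/((1.602×10⁻¹⁹)(0.0150)) ≈ 2.38×10⁻⁹ s.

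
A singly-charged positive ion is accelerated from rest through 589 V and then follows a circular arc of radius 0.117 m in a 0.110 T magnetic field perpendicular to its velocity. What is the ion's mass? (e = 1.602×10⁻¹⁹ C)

m ≈ 2.25×10⁻²⁶ kg

Combine |q|V = ½mv² and r = mv/(|q|B): eliminate v to get m = qB²r²/(2V).
m = (1.602×10⁻¹⁹)(0.110)²(0.117)²/(2·589) ≈ 2.25×10⁻²⁶ kg.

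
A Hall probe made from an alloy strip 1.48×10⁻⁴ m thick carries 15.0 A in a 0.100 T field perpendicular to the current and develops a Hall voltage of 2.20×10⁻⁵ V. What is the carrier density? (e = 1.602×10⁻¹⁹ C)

n ≈ 2.88×10²⁷ m⁻³

From V_H = IB/(n e t), n = IB/(V_H e t).
n = (15.0)(0.100)/((2.20×10⁻⁵)(1.602×10⁻¹⁹)(1.48×10⁻⁴)) ≈ 2.88×10²⁷ m⁻³.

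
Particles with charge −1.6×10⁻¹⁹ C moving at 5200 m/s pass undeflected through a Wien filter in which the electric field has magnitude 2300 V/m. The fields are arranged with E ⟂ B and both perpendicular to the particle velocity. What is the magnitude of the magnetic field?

Balance of forces in the selector: qE = qvB ⇒ B = E/v.
B = 2300/5200 = 0.44 T.

B = 0.44 T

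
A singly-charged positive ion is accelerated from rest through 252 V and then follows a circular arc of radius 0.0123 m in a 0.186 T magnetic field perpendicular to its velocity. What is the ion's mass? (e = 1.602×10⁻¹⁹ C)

m ≈ 1.66×10⁻²⁷ kg

Combine |q|V = ½mv² and r = mv/(|q|B): eliminate v to get m = qB²r²/(2V).
m = (1.602×10⁻¹⁹)(0.186)²(0.0123)²/(2·252) ≈ 1.66×10⁻²⁷ kg.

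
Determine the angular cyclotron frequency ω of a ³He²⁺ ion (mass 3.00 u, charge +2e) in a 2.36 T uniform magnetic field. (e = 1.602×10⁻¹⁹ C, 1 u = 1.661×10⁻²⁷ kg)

ω = |q|B/m.
ω = (3.204×10⁻¹⁹)(2.36)/4.983×10⁻²⁷ ≈ 1.52×10⁸ rad/s.

ω ≈ 1.52×10⁸ rad/s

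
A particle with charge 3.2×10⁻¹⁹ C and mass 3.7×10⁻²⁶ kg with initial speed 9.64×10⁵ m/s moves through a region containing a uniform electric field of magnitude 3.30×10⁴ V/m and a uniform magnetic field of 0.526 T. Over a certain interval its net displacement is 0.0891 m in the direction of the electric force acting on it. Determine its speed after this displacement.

v_f ≈ 9.90×10⁵ m/s

B does no work; ΔKE = |q|E d.
½mv_f² = ½mv₀² + |q|Ed = ½(3.7×10⁻²⁶)(9.64×10⁵)² + (3.2×10⁻¹⁹)(3.30×10⁴)(0.0891) ≈ 1.719×10⁻¹⁴ J + 9.409×10⁻¹⁶ J ≈ 1.813×10⁻¹⁴ J.
v_f = √(2·1.813×10⁻¹⁴/3.7×10⁻²⁶) ≈ 9.90×10⁵ m/s.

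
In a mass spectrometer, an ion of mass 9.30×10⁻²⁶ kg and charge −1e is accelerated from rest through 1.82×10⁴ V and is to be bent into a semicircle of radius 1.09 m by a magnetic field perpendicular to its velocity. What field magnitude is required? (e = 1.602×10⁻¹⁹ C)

v = √(2|q|V/m) = √(2·1.602×10⁻¹⁹·1.82×10⁴/9.30×10⁻²⁶) ≈ 2.504×10⁵ m/s.
B = mv/(|q|r) = (9.30×10⁻²⁶)(2.504×10⁵)/((1.602×10⁻¹⁹)(1.09)) ≈ 0.133 T.

B ≈ 0.133 T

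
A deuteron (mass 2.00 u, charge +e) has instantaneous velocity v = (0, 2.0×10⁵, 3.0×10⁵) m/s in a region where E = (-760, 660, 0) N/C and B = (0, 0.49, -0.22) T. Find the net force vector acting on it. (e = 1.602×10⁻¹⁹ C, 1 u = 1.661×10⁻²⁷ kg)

F ≈ (-3.07×10⁻¹⁴, 1.06×10⁻¹⁶, 0) N

v×B = (-1.91×10⁵, 0, 0) N/C.
E + v×B = (-1.92×10⁵, 660, 0) N/C.
F = q(E + v×B) = (1.602×10⁻¹⁹ C)·(-1.92×10⁵, 660, 0) = (-3.07×10⁻¹⁴, 1.06×10⁻¹⁶, 0) N.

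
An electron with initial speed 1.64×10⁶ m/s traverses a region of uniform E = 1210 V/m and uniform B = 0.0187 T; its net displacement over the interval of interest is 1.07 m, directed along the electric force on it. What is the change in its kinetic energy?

The magnetic force is always ⟂ v and does no work; only the electric force changes KE.
ΔKE = F_E · d = |q|E d = (1.602×10⁻¹⁹)(1210)(1.07) ≈ 2.07×10⁻¹⁶ J.

ΔKE ≈ 2.07×10⁻¹⁶ J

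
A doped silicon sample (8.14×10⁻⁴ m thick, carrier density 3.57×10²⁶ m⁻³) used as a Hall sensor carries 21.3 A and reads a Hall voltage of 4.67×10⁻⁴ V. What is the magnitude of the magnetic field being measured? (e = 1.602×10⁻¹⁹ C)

B ≈ 1.02 T

From V_H = IB/(n e t), B = V_H n e t / I.
B = (4.67×10⁻⁴)(3.57×10²⁶)(1.602×10⁻¹⁹)(8.14×10⁻⁴)/21.3 ≈ 1.02 T.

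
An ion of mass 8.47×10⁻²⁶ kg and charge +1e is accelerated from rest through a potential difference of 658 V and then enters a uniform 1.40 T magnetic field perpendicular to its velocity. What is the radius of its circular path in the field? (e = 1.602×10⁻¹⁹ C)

Acceleration: |q|V = ½mv² ⇒ v = √(2|q|V/m) = √(2·1.602×10⁻¹⁹·658/8.47×10⁻²⁶) ≈ 4.989×10⁴ m/s.
In the field: r = mv/(|q|B) = (8.47×10⁻²⁶)(4.989×10⁴)/((1.602×10⁻¹⁹)(1.40)) ≈ 0.0188 m.

r ≈ 0.0188 m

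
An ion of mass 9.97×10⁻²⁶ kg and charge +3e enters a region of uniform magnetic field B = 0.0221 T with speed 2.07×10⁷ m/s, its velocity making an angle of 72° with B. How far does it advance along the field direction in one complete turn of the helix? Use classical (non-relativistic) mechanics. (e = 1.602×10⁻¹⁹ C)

p ≈ 377 m

v∥ = v cosθ = 2.07×10⁷·cos72° ≈ 6.397×10⁶ m/s.
T = 2πm/(|q|B) = 2π(9.97×10⁻²⁶)/((4.806×10⁻¹⁹)(0.0221)) ≈ 5.898×10⁻⁵ s.
pitch = v∥ T = (6.397×10⁶)(5.898×10⁻⁵) ≈ 377 m.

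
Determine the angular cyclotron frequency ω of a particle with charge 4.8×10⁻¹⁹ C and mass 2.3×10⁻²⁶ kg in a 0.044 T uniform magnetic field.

ω ≈ 9.2×10⁵ rad/s

ω = |q|B/m.
ω = (4.8×10⁻¹⁹)(0.044)/2.3×10⁻²⁶ ≈ 9.2×10⁵ rad/s.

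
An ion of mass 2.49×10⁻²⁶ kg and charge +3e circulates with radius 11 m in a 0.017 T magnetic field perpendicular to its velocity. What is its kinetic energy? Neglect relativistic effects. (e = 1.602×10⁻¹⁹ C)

v = |q|Br/m, then KE = ½mv² = (qBr)²/(2m).
v = (4.806×10⁻¹⁹)(0.017)(11)/2.49×10⁻²⁶ ≈ 3.609×10⁶ m/s.
KE = ½(2.49×10⁻²⁶)(3.609×10⁶)² ≈ 1.6×10⁻¹³ J.

KE ≈ 1.6×10⁻¹³ J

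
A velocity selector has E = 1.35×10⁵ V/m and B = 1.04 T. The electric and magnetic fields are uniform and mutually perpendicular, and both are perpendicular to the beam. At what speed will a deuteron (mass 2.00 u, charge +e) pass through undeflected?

Zero net Lorentz force requires |qE| = |q v×B|, i.e. E = vB.
v = E/B = 1.35×10⁵/1.04 = 1.30×10⁵ m/s.

v = 1.30×10⁵ m/s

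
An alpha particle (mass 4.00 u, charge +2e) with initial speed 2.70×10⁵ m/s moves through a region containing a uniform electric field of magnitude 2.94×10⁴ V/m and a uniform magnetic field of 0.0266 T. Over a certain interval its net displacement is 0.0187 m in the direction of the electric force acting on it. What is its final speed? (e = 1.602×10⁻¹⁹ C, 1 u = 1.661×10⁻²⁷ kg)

B does no work; ΔKE = |q|E d.
½mv_f² = ½mv₀² + |q|Ed = ½(6.644×10⁻²⁷)(2.70×10⁵)² + (3.204×10⁻¹⁹)(2.94×10⁴)(0.0187) ≈ 2.422×10⁻¹⁶ J + 1.761×10⁻¹⁶ J ≈ 4.183×10⁻¹⁶ J.
v_f = √(2·4.183×10⁻¹⁶/6.644×10⁻²⁷) ≈ 3.55×10⁵ m/s.

v_f ≈ 3.55×10⁵ m/s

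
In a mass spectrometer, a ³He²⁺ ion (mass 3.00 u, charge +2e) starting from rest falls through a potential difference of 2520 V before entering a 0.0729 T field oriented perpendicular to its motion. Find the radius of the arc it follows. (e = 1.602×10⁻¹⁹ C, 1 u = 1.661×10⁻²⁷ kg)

Acceleration: |q|V = ½mv² ⇒ v = √(2|q|V/m) = √(2·3.204×10⁻¹⁹·2520/4.983×10⁻²⁷) ≈ 5.693×10⁵ m/s.
In the field: r = mv/(|q|B) = (4.983×10⁻²⁷)(5.693×10⁵)/((3.204×10⁻¹⁹)(0.0729)) ≈ 0.121 m.

r ≈ 0.121 m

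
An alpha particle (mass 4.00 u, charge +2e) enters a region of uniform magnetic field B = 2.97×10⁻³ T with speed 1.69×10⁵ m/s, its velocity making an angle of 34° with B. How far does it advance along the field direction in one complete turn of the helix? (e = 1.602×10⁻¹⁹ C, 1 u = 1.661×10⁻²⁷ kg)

v∥ = v cosθ = 1.69×10⁵·cos34° ≈ 1.401×10⁵ m/s.
T = 2πm/(|q|B) = 2π(6.644×10⁻²⁷)/((3.204×10⁻¹⁹)(2.97×10⁻³)) ≈ 4.387×10⁻⁵ s.
pitch = v∥ T = (1.401×10⁵)(4.387×10⁻⁵) ≈ 6.15 m.

p ≈ 6.15 m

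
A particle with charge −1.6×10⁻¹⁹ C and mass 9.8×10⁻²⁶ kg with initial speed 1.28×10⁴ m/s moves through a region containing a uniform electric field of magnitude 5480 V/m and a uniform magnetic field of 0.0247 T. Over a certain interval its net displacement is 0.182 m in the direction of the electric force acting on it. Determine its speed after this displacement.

B does no work; ΔKE = |q|E d.
½mv_f² = ½mv₀² + |q|Ed = ½(9.8×10⁻²⁶)(1.28×10⁴)² + (1.6×10⁻¹⁹)(5480)(0.182) ≈ 8.028×10⁻¹⁸ J + 1.596×10⁻¹⁶ J ≈ 1.676×10⁻¹⁶ J.
v_f = √(2·1.676×10⁻¹⁶/9.8×10⁻²⁶) ≈ 5.85×10⁴ m/s.

v_f ≈ 5.85×10⁴ m/s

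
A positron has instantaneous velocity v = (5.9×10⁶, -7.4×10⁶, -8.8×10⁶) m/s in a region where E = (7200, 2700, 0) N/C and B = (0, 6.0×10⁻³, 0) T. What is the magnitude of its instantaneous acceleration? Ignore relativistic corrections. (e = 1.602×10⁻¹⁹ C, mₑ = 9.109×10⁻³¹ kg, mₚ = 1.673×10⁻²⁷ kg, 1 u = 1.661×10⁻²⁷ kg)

v×B = (5.28×10⁴, 0, 3.54×10⁴) N/C.
E + v×B = (6.00×10⁴, 2700, 3.54×10⁴) N/C.
F = q(E + v×B) = (1.602×10⁻¹⁹ C)·(6.00×10⁴, 2700, 3.54×10⁴) = (9.61×10⁻¹⁵, 4.33×10⁻¹⁶, 5.67×10⁻¹⁵) N.
|a| = |F|/m = 1.117×10⁻¹⁴/9.109×10⁻³¹ ≈ 1.23×10¹⁶ m/s².

|a| ≈ 1.23×10¹⁶ m/s²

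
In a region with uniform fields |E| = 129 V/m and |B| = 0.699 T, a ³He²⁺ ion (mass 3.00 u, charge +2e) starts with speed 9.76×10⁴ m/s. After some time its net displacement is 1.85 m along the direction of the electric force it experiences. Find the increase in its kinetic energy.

ΔKE ≈ 7.65×10⁻¹⁷ J

The magnetic force is always ⟂ v and does no work; only the electric force changes KE.
ΔKE = F_E · d = |q|E d = (3.204×10⁻¹⁹)(129)(1.85) ≈ 7.65×10⁻¹⁷ J.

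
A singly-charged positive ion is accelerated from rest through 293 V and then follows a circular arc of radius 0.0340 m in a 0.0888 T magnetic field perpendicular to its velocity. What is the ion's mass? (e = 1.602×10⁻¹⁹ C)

Combine |q|V = ½mv² and r = mv/(|q|B): eliminate v to get m = qB²r²/(2V).
m = (1.602×10⁻¹⁹)(0.0888)²(0.0340)²/(2·293) ≈ 2.49×10⁻²⁷ kg.

m ≈ 2.49×10⁻²⁷ kg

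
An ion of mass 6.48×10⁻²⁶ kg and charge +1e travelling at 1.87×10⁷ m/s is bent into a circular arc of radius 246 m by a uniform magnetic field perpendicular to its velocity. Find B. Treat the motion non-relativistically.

B ≈ 0.0307 T

From |q|vB = mv²/r, B = mv/(|q|r).
B = (6.48×10⁻²⁶)(1.87×10⁷)/((1.602×10⁻¹⁹)(246)) ≈ 0.0307 T.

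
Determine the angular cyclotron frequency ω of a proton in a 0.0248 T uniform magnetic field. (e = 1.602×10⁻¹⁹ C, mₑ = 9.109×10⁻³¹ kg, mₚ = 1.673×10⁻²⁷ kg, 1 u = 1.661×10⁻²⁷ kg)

ω = |q|B/m.
ω = (1.602×10⁻¹⁹)(0.0248)/1.673×10⁻²⁷ ≈ 2.37×10⁶ rad/s.

ω ≈ 2.37×10⁶ rad/s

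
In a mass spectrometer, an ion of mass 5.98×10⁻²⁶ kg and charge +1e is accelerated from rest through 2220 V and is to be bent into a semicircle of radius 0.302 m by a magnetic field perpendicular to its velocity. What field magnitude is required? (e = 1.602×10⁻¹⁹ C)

B ≈ 0.135 T

v = √(2|q|V/m) = √(2·1.602×10⁻¹⁹·2220/5.98×10⁻²⁶) ≈ 1.091×10⁵ m/s.
B = mv/(|q|r) = (5.98×10⁻²⁶)(1.091×10⁵)/((1.602×10⁻¹⁹)(0.302)) ≈ 0.135 T.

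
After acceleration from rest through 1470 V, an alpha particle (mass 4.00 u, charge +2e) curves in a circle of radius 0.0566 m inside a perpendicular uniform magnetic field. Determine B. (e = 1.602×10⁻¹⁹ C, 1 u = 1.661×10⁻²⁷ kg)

v = √(2|q|V/m) = √(2·3.204×10⁻¹⁹·1470/6.644×10⁻²⁷) ≈ 3.765×10⁵ m/s.
B = mv/(|q|r) = (6.644×10⁻²⁷)(3.765×10⁵)/((3.204×10⁻¹⁹)(0.0566)) ≈ 0.138 T.

B ≈ 0.138 T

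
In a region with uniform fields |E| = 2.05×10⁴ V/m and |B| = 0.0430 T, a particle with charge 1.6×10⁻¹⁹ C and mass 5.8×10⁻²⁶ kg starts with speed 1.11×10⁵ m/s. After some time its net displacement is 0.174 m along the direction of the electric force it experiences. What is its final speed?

B does no work; ΔKE = |q|E d.
½mv_f² = ½mv₀² + |q|Ed = ½(5.8×10⁻²⁶)(1.11×10⁵)² + (1.6×10⁻¹⁹)(2.05×10⁴)(0.174) ≈ 3.573×10⁻¹⁶ J + 5.707×10⁻¹⁶ J ≈ 9.280×10⁻¹⁶ J.
v_f = √(2·9.280×10⁻¹⁶/5.8×10⁻²⁶) ≈ 1.79×10⁵ m/s.

v_f ≈ 1.79×10⁵ m/s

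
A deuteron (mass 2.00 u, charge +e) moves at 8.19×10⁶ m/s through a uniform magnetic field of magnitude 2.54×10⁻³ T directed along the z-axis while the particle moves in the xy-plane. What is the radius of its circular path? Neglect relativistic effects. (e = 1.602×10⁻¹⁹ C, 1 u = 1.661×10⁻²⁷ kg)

The magnetic force provides the centripetal force: |q|vB = mv²/r.
r = mv/(|q|B) = (3.322×10⁻²⁷)(8.19×10⁶)/((1.602×10⁻¹⁹)(2.54×10⁻³)) ≈ 66.9 m.

r ≈ 66.9 m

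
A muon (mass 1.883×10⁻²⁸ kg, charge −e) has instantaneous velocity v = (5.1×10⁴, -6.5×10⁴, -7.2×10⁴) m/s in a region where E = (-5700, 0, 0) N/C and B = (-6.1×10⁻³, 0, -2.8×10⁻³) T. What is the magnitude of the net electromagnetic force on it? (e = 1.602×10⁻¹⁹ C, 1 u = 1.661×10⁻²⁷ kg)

v×B = (182, 582, -396) N/C.
E + v×B = (-5520, 582, -396) N/C.
F = q(E + v×B) = (−1.602×10⁻¹⁹ C)·(-5520, 582, -396) = (8.84×10⁻¹⁶, -9.32×10⁻¹⁷, 6.35×10⁻¹⁷) N.
|F| = 8.91×10⁻¹⁶ N.

|F| ≈ 8.91×10⁻¹⁶ N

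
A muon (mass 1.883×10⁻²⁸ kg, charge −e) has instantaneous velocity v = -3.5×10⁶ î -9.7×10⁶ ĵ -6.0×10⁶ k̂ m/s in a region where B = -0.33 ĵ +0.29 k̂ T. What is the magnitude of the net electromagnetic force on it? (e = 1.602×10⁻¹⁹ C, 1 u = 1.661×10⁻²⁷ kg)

v×B = (-4.79×10⁶, 1.01×10⁶, 1.16×10⁶) N/C.
F = q v×B = (−1.602×10⁻¹⁹ C)·(-4.79×10⁶, 1.01×10⁶, 1.16×10⁶) = (7.68×10⁻¹³, -1.63×10⁻¹³, -1.85×10⁻¹³) N.
|F| = 8.06×10⁻¹³ N.

|F| ≈ 8.06×10⁻¹³ N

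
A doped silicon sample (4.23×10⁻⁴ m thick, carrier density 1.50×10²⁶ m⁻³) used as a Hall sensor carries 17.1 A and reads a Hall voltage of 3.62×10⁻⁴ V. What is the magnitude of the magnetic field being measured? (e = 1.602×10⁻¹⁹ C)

From V_H = IB/(n e t), B = V_H n e t / I.
B = (3.62×10⁻⁴)(1.50×10²⁶)(1.602×10⁻¹⁹)(4.23×10⁻⁴)/17.1 ≈ 0.215 T.

B ≈ 0.215 T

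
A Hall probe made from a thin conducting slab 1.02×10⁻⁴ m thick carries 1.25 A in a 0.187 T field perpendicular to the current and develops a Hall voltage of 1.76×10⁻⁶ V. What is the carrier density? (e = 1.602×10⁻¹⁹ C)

n ≈ 8.13×10²⁷ m⁻³

From V_H = IB/(n e t), n = IB/(V_H e t).
n = (1.25)(0.187)/((1.76×10⁻⁶)(1.602×10⁻¹⁹)(1.02×10⁻⁴)) ≈ 8.13×10²⁷ m⁻³.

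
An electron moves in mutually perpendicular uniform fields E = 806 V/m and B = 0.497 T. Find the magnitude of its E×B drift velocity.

In crossed fields the guiding centre drifts at v_d = |E×B|/B² = E/B, independent of charge and mass.
v_d = 806/0.497 = 1620 m/s.

v_d ≈ 1620 m/s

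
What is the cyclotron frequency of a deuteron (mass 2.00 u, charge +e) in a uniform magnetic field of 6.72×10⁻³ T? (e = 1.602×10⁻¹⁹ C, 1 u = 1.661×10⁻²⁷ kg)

f = |q|B/(2πm).
f = (1.602×10⁻¹⁹)(6.72×10⁻³)/(2π·3.322×10⁻²⁷) ≈ 5.16×10⁴ Hz.

f ≈ 5.16×10⁴ Hz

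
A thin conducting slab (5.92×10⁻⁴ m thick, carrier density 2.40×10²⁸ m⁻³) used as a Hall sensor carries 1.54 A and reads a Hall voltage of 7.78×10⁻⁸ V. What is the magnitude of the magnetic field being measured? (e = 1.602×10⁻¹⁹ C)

From V_H = IB/(n e t), B = V_H n e t / I.
B = (7.78×10⁻⁸)(2.40×10²⁸)(1.602×10⁻¹⁹)(5.92×10⁻⁴)/1.54 ≈ 0.115 T.

B ≈ 0.115 T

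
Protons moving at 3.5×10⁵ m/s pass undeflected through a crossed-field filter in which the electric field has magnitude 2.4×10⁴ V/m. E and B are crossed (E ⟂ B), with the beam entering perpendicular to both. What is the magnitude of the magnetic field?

B = 0.069 T

Balance of forces in the selector: qE = qvB ⇒ B = E/v.
B = 2.4×10⁴/3.5×10⁵ = 0.069 T.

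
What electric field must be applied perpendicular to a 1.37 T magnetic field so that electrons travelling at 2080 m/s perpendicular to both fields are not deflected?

For straight-line motion qE = qvB, so E = vB.
E = 2080 × 1.37 = 2850 V/m.

E = 2850 V/m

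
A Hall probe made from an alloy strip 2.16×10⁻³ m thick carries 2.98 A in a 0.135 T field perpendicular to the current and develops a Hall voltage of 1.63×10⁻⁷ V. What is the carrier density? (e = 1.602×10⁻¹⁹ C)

From V_H = IB/(n e t), n = IB/(V_H e t).
n = (2.98)(0.135)/((1.63×10⁻⁷)(1.602×10⁻¹⁹)(2.16×10⁻³)) ≈ 7.13×10²⁷ m⁻³.

n ≈ 7.13×10²⁷ m⁻³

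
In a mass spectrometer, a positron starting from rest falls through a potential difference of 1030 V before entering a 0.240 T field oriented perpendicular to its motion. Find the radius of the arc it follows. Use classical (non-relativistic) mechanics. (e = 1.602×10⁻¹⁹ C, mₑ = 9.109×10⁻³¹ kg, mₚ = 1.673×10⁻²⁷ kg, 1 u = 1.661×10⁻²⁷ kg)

r ≈ 4.51×10⁻⁴ m

Acceleration: |q|V = ½mv² ⇒ v = √(2|q|V/m) = √(2·1.602×10⁻¹⁹·1030/9.109×10⁻³¹) ≈ 1.903×10⁷ m/s.
In the field: r = mv/(|q|B) = (9.109×10⁻³¹)(1.903×10⁷)/((1.602×10⁻¹⁹)(0.240)) ≈ 4.51×10⁻⁴ m.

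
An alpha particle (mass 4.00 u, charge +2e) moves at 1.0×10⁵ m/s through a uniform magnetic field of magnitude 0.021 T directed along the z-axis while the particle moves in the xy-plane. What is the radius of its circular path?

The magnetic force provides the centripetal force: |q|vB = mv²/r.
r = mv/(|q|B) = (6.644×10⁻²⁷)(1.0×10⁵)/((3.204×10⁻¹⁹)(0.021)) ≈ 0.099 m.

r ≈ 0.099 m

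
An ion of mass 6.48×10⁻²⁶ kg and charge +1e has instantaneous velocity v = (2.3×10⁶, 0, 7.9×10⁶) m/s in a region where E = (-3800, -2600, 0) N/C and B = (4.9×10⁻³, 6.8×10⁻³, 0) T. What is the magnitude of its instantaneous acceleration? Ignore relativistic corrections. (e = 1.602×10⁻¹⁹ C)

|a| ≈ 1.72×10¹¹ m/s²

v×B = (-5.37×10⁴, 3.87×10⁴, 1.56×10⁴) N/C.
E + v×B = (-5.75×10⁴, 3.61×10⁴, 1.56×10⁴) N/C.
F = q(E + v×B) = (1.602×10⁻¹⁹ C)·(-5.75×10⁴, 3.61×10⁴, 1.56×10⁴) = (-9.21×10⁻¹⁵, 5.78×10⁻¹⁵, 2.51×10⁻¹⁵) N.
|a| = |F|/m = 1.116×10⁻¹⁴/6.48×10⁻²⁶ ≈ 1.72×10¹¹ m/s².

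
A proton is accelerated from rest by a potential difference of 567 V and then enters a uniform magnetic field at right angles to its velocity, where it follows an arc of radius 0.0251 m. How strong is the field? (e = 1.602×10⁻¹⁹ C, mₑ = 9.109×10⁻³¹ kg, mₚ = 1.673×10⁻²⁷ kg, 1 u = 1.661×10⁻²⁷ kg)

B ≈ 0.137 T

v = √(2|q|V/m) = √(2·1.602×10⁻¹⁹·567/1.673×10⁻²⁷) ≈ 3.295×10⁵ m/s.
B = mv/(|q|r) = (1.673×10⁻²⁷)(3.295×10⁵)/((1.602×10⁻¹⁹)(0.0251)) ≈ 0.137 T.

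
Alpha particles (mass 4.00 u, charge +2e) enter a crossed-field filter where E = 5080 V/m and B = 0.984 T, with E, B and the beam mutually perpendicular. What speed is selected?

v = 5160 m/s

Zero net Lorentz force requires |qE| = |q v×B|, i.e. E = vB.
v = E/B = 5080/0.984 = 5160 m/s.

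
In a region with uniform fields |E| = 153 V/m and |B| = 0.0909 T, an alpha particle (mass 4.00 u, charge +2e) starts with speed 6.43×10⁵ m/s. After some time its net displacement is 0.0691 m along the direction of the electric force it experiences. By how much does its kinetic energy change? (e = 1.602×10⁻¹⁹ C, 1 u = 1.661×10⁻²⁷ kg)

ΔKE ≈ 3.39×10⁻¹⁸ J

The magnetic force is always ⟂ v and does no work; only the electric force changes KE.
ΔKE = F_E · d = |q|E d = (3.204×10⁻¹⁹)(153)(0.0691) ≈ 3.39×10⁻¹⁸ J.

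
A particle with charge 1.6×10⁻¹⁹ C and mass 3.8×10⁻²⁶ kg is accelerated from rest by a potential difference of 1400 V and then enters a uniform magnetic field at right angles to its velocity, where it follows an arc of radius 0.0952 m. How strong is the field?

B ≈ 0.271 T

v = √(2|q|V/m) = √(2·1.6×10⁻¹⁹·1400/3.8×10⁻²⁶) ≈ 1.086×10⁵ m/s.
B = mv/(|q|r) = (3.8×10⁻²⁶)(1.086×10⁵)/((1.6×10⁻¹⁹)(0.0952)) ≈ 0.271 T.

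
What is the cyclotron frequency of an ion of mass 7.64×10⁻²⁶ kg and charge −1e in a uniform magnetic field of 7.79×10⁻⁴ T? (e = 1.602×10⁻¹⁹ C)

f = |q|B/(2πm).
f = (1.602×10⁻¹⁹)(7.79×10⁻⁴)/(2π·7.64×10⁻²⁶) ≈ 260 Hz.

f ≈ 260 Hz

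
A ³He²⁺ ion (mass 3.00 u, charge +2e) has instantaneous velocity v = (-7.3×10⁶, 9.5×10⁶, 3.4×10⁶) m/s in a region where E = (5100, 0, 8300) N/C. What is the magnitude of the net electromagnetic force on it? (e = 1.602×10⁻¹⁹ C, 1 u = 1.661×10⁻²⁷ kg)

Only an electric field acts, so F = qE = (3.204×10⁻¹⁹ C)·(5100, 0, 8300) = (1.63×10⁻¹⁵, 0, 2.66×10⁻¹⁵) N.
|F| = 3.12×10⁻¹⁵ N.

|F| ≈ 3.12×10⁻¹⁵ N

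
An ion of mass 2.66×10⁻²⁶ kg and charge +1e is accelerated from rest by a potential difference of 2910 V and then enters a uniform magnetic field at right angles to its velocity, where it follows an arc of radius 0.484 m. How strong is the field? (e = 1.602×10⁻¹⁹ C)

v = √(2|q|V/m) = √(2·1.602×10⁻¹⁹·2910/2.66×10⁻²⁶) ≈ 1.872×10⁵ m/s.
B = mv/(|q|r) = (2.66×10⁻²⁶)(1.872×10⁵)/((1.602×10⁻¹⁹)(0.484)) ≈ 0.0642 T.

B ≈ 0.0642 T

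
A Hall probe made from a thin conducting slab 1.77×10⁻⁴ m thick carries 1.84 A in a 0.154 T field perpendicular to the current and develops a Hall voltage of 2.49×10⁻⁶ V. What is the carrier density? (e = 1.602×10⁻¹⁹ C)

From V_H = IB/(n e t), n = IB/(V_H e t).
n = (1.84)(0.154)/((2.49×10⁻⁶)(1.602×10⁻¹⁹)(1.77×10⁻⁴)) ≈ 4.01×10²⁷ m⁻³.

n ≈ 4.01×10²⁷ m⁻³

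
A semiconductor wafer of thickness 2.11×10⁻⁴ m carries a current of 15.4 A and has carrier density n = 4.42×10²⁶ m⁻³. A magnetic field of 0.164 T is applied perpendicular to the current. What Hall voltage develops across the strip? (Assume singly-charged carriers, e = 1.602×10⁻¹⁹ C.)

V_H ≈ 1.69×10⁻⁴ V

V_H = IB/(n e t).
V_H = (15.4)(0.164)/((4.42×10²⁶)(1.602×10⁻¹⁹)(2.11×10⁻⁴)) ≈ 1.69×10⁻⁴ V.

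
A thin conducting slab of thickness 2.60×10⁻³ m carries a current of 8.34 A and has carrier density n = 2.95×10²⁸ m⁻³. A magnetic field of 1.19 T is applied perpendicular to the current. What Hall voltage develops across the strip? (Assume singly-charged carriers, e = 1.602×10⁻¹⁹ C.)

V_H ≈ 8.08×10⁻⁷ V

V_H = IB/(n e t).
V_H = (8.34)(1.19)/((2.95×10²⁸)(1.602×10⁻¹⁹)(2.60×10⁻³)) ≈ 8.08×10⁻⁷ V.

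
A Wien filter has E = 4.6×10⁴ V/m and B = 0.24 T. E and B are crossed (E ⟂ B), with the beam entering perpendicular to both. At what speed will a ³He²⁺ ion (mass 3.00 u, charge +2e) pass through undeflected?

Straight-line motion ⇒ electric and magnetic forces cancel, so E = vB.
v = E/B = 4.6×10⁴/0.24 = 1.9×10⁵ m/s.
The result is independent of the particle's charge and mass.

v = 1.9×10⁵ m/s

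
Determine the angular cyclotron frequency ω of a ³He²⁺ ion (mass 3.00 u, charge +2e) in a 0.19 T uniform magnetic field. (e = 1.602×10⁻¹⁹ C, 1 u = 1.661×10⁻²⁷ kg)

ω ≈ 1.2×10⁷ rad/s

ω = |q|B/m.
ω = (3.204×10⁻¹⁹)(0.19)/4.983×10⁻²⁷ ≈ 1.2×10⁷ rad/s.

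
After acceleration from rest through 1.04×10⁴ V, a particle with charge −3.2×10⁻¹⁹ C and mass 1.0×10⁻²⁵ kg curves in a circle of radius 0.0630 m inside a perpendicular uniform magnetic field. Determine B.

B ≈ 1.28 T

v = √(2|q|V/m) = √(2·3.2×10⁻¹⁹·1.04×10⁴/1.0×10⁻²⁵) ≈ 2.580×10⁵ m/s.
B = mv/(|q|r) = (1.0×10⁻²⁵)(2.580×10⁵)/((3.2×10⁻¹⁹)(0.0630)) ≈ 1.28 T.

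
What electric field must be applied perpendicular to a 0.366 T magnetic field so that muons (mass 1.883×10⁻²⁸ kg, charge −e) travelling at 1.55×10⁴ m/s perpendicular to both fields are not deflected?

For straight-line motion qE = qvB, so E = vB.
E = 1.55×10⁴ × 0.366 = 5670 V/m.

E = 5670 V/m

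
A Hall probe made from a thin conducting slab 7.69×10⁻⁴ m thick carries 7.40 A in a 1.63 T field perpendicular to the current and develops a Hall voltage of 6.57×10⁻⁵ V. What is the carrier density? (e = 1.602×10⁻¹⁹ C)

From V_H = IB/(n e t), n = IB/(V_H e t).
n = (7.40)(1.63)/((6.57×10⁻⁵)(1.602×10⁻¹⁹)(7.69×10⁻⁴)) ≈ 1.49×10²⁷ m⁻³.

n ≈ 1.49×10²⁷ m⁻³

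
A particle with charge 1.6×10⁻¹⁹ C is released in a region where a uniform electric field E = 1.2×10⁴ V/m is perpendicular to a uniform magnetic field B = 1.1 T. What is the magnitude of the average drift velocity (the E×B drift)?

The steady drift has the magnetic force balancing the electric force, so v_d = E/B.
v_d = 1.2×10⁴/1.1 = 1.1×10⁴ m/s.

v_d ≈ 1.1×10⁴ m/s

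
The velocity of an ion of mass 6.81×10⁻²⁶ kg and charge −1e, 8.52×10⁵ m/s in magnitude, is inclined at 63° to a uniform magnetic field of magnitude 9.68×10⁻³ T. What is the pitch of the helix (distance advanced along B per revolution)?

v∥ = v cosθ = 8.52×10⁵·cos63° ≈ 3.868×10⁵ m/s.
T = 2πm/(|q|B) = 2π(6.81×10⁻²⁶)/((1.602×10⁻¹⁹)(9.68×10⁻³)) ≈ 2.759×10⁻⁴ s.
pitch = v∥ T = (3.868×10⁵)(2.759×10⁻⁴) ≈ 107 m.

p ≈ 107 m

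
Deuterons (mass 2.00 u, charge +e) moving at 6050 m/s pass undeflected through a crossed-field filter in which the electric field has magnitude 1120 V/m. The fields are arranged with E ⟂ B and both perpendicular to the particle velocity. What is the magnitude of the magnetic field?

Balance of forces in the selector: qE = qvB ⇒ B = E/v.
B = 1120/6050 = 0.185 T.

B = 0.185 T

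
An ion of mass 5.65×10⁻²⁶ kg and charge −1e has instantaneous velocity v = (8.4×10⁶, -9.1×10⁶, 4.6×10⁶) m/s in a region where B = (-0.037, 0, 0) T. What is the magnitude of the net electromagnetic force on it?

|F| ≈ 6.04×10⁻¹⁴ N

v×B = (0, -1.70×10⁵, -3.37×10⁵) N/C.
F = q v×B = (−1.602×10⁻¹⁹ C)·(0, -1.70×10⁵, -3.37×10⁵) = (0, 2.73×10⁻¹⁴, 5.39×10⁻¹⁴) N.
|F| = 6.04×10⁻¹⁴ N.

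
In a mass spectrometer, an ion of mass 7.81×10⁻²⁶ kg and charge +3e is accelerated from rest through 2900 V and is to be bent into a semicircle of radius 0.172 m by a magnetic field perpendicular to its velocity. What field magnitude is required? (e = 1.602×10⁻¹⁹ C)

v = √(2|q|V/m) = √(2·4.806×10⁻¹⁹·2900/7.81×10⁻²⁶) ≈ 1.889×10⁵ m/s.
B = mv/(|q|r) = (7.81×10⁻²⁶)(1.889×10⁵)/((4.806×10⁻¹⁹)(0.172)) ≈ 0.178 T.

B ≈ 0.178 T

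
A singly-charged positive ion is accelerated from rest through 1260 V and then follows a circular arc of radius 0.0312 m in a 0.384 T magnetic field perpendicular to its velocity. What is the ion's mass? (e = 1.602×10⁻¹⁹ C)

m ≈ 9.13×10⁻²⁷ kg

Combine |q|V = ½mv² and r = mv/(|q|B): eliminate v to get m = qB²r²/(2V).
m = (1.602×10⁻¹⁹)(0.384)²(0.0312)²/(2·1260) ≈ 9.13×10⁻²⁷ kg.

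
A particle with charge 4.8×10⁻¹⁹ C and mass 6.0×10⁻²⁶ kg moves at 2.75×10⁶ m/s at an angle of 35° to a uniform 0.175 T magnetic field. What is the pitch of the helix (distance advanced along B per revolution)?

v∥ = v cosθ = 2.75×10⁶·cos35° ≈ 2.253×10⁶ m/s.
T = 2πm/(|q|B) = 2π(6.0×10⁻²⁶)/((4.8×10⁻¹⁹)(0.175)) ≈ 4.488×10⁻⁶ s.
pitch = v∥ T = (2.253×10⁶)(4.488×10⁻⁶) ≈ 10.1 m.

p ≈ 10.1 m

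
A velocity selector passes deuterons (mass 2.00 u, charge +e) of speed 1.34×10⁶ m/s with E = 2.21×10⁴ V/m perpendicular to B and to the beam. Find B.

B = 0.0165 T

Balance of forces in the selector: qE = qvB ⇒ B = E/v.
B = 2.21×10⁴/1.34×10⁶ = 0.0165 T.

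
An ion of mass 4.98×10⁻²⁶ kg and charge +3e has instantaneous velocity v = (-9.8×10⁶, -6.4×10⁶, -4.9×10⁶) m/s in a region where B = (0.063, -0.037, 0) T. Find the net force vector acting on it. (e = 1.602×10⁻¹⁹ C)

v×B = (-1.81×10⁵, -3.09×10⁵, 7.66×10⁵) N/C.
F = q v×B = (4.806×10⁻¹⁹ C)·(-1.81×10⁵, -3.09×10⁵, 7.66×10⁵) = (-8.71×10⁻¹⁴, -1.48×10⁻¹³, 3.68×10⁻¹³) N.

F ≈ (-8.71×10⁻¹⁴, -1.48×10⁻¹³, 3.68×10⁻¹³) N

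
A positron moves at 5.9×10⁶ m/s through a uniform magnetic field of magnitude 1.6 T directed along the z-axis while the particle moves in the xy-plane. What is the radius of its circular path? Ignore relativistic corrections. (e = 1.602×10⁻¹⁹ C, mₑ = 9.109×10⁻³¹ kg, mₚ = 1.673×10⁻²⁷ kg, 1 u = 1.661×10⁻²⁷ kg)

r ≈ 2.1×10⁻⁵ m

The magnetic force provides the centripetal force: |q|vB = mv²/r.
r = mv/(|q|B) = (9.109×10⁻³¹)(5.9×10⁶)/((1.602×10⁻¹⁹)(1.6)) ≈ 2.1×10⁻⁵ m.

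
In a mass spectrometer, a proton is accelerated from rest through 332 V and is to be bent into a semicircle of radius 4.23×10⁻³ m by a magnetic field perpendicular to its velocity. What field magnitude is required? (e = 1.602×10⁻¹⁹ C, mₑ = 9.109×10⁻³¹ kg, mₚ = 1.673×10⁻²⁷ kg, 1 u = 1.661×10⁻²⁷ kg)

v = √(2|q|V/m) = √(2·1.602×10⁻¹⁹·332/1.673×10⁻²⁷) ≈ 2.522×10⁵ m/s.
B = mv/(|q|r) = (1.673×10⁻²⁷)(2.522×10⁵)/((1.602×10⁻¹⁹)(4.23×10⁻³)) ≈ 0.623 T.

B ≈ 0.623 T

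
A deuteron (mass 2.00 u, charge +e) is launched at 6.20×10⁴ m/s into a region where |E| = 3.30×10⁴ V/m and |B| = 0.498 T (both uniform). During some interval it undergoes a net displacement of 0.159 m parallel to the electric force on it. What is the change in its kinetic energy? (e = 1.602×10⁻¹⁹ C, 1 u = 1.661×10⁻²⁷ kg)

ΔKE ≈ 8.41×10⁻¹⁶ J

The magnetic force is always ⟂ v and does no work; only the electric force changes KE.
ΔKE = F_E · d = |q|E d = (1.602×10⁻¹⁹)(3.30×10⁴)(0.159) ≈ 8.41×10⁻¹⁶ J.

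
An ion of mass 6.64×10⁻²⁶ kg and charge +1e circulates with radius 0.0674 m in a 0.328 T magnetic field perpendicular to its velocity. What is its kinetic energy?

KE ≈ 9.44×10⁻¹⁷ J

v = |q|Br/m, then KE = ½mv² = (qBr)²/(2m).
v = (1.602×10⁻¹⁹)(0.328)(0.0674)/6.64×10⁻²⁶ ≈ 5.334×10⁴ m/s.
KE = ½(6.64×10⁻²⁶)(5.334×10⁴)² ≈ 9.44×10⁻¹⁷ J.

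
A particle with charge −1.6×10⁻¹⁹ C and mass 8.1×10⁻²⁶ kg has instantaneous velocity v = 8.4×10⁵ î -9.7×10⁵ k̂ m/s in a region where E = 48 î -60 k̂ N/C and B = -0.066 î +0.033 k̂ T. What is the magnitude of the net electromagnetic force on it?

|F| ≈ 5.81×10⁻¹⁵ N

v×B = (0, 3.63×10⁴, 0) N/C.
E + v×B = (48.0, 3.63×10⁴, -60.0) N/C.
F = q(E + v×B) = (−1.6×10⁻¹⁹ C)·(48.0, 3.63×10⁴, -60.0) = (-7.68×10⁻¹⁸, -5.81×10⁻¹⁵, 9.60×10⁻¹⁸) N.
|F| = 5.81×10⁻¹⁵ N.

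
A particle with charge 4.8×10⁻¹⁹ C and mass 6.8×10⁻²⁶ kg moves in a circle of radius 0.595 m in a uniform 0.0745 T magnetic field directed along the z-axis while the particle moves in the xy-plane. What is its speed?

v ≈ 3.13×10⁵ m/s

From |q|vB = mv²/r, v = |q|Br/m.
v = (4.8×10⁻¹⁹)(0.0745)(0.595)/6.8×10⁻²⁶ ≈ 3.13×10⁵ m/s.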